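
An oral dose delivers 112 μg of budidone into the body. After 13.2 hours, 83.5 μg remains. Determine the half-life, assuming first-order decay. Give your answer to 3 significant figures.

A/A₀ = 83.5/112 ≈ 0.74554.
n = log₂(1.3413) ≈ 0.42365 half-lives elapsed in 13.2 hours.
t½ = 13.2/0.42365 ≈ 31.158 hours.

31.2 hours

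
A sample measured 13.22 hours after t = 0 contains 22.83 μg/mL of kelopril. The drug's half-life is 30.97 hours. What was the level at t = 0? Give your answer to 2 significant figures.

31 μg/mL

Number of half-lives elapsed: n = 13.22/30.97 ≈ 0.42686.
A₀ = A × 2^n = 22.83 × 2^0.42686 = 22.83 × 1.3443 ≈ 30.691 μg/mL.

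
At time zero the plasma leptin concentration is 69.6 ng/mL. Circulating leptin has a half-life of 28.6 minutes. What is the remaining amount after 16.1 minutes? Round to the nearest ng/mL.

Number of half-lives: n = 16.1/28.6 ≈ 0.56294.
Remaining = 69.6 × (1/2)^0.56294 = 69.6 × 0.67692 ≈ 47.114 ng/mL.

47 ng/mL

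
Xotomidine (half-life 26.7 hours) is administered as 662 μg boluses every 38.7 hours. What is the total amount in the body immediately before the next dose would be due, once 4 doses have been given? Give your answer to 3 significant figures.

376 μg

The 4 doses were given 154.8, 116.1, 77.4, 38.7 hours ago.
Total = 662·(1/2)^(154.8/26.7) + 662·(1/2)^(116.1/26.7) + 662·(1/2)^(77.4/26.7) + 662·(1/2)^(38.7/26.7)
      = 11.9 + 32.5 + 88.758 + 242.4 ≈ 375.56 μg.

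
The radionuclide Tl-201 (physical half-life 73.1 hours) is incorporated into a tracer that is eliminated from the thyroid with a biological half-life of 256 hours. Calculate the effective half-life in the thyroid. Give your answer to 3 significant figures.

56.9 hours

1/t_eff = 1/t_phys + 1/t_biol = 1/73.1 + 1/256 = 0.017586 per hour.
t_eff = 73.1 × 256 / (73.1 + 256) ≈ 56.863 hours.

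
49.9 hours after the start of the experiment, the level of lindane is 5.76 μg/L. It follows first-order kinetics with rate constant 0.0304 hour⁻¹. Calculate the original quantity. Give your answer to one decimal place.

26.3 μg/L

t½ = ln 2 / k = 0.69315 / 0.0304 ≈ 22.801 hours.
Number of half-lives elapsed: n = 49.9/22.801 ≈ 2.1885.
A₀ = A × 2^n = 5.76 × 2^2.1885 = 5.76 × 4.5583 ≈ 26.256 μg/L.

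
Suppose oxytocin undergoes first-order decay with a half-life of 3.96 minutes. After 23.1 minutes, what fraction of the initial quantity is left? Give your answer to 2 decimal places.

n = 23.1/3.96 ≈ 5.8333 half-lives.
Fraction remaining = (1/2)^5.8333 ≈ 0.017538.

0.02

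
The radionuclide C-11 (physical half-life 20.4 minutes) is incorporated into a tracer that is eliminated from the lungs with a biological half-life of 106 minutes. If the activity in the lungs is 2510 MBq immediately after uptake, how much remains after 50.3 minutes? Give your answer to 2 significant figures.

1/t_eff = 1/t_phys + 1/t_biol = 1/20.4 + 1/106 = 0.058454 per minute.
t_eff = 20.4 × 106 / (20.4 + 106) ≈ 17.108 minutes.
Remaining = 2510 × (1/2)^(50.3/17.108) = 2510 × (1/2)^2.9402 ≈ 327.02 MBq.

330 MBq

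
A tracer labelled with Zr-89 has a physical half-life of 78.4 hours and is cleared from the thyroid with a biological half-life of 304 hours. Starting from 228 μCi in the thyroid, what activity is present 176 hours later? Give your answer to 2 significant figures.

1/t_eff = 1/t_phys + 1/t_biol = 1/78.4 + 1/304 = 0.016045 per hour.
t_eff = 78.4 × 304 / (78.4 + 304) ≈ 62.326 hours.
Remaining = 228 × (1/2)^(176/62.326) = 228 × (1/2)^2.8238 ≈ 32.201 μCi.

32 μCi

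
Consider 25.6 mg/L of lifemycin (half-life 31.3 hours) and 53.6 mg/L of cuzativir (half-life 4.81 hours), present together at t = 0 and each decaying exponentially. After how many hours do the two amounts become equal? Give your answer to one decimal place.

6.1 hours

Set 25.6·(1/2)^(t/31.3) = 53.6·(1/2)^(t/4.81).
Taking log₂: log₂(25.6/53.6) = t·(1/31.3 − 1/4.81).
log₂(0.47761) = -1.0661; 1/31.3 − 1/4.81 = -0.17595.
t = -1.0661 / -0.17595 ≈ 6.059 hours.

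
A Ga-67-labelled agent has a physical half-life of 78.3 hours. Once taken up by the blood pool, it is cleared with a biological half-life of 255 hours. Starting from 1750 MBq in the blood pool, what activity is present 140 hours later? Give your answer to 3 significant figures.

1/t_eff = 1/t_phys + 1/t_biol = 1/78.3 + 1/255 = 0.016693 per hour.
t_eff = 78.3 × 255 / (78.3 + 255) ≈ 59.905 hours.
Remaining = 1750 × (1/2)^(140/59.905) = 1750 × (1/2)^2.337 ≈ 346.36 MBq.

346 MBq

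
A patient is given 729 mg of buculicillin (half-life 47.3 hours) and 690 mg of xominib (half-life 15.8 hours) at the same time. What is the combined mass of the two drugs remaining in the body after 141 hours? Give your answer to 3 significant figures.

93.8 mg

buculicillin: 729 × (1/2)^(141/47.3) = 729 × (1/2)^2.981 ≈ 92.335 mg.
xominib: 690 × (1/2)^(141/15.8) = 690 × (1/2)^8.9241 ≈ 1.4205 mg.
Total = 92.335 + 1.4205 ≈ 93.755 mg.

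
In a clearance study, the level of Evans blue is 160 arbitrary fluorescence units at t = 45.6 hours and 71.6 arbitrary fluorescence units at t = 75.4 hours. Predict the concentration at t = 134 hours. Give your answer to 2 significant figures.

15 arbitrary fluorescence units

Over Δt = 75.4 − 45.6 = 29.8 hours, the level fell by a factor of 160/71.6 ≈ 2.2346.
n = log₂(2.2346) ≈ 1.16 half-lives, so t½ = 29.8/1.16 ≈ 25.689 hours.
From t = 75.4 to t = 134: 71.6 × (1/2)^((134−75.4)/25.689) ≈ 14.73 arbitrary fluorescence units.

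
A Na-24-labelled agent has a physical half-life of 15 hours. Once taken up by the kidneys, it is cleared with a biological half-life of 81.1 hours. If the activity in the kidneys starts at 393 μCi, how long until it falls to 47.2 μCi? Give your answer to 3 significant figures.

38.7 hours

1/t_eff = 1/t_phys + 1/t_biol = 1/15 + 1/81.1 = 0.078997 per hour.
t_eff = 15 × 81.1 / (15 + 81.1) ≈ 12.659 hours.
n = log₂(393/47.2) ≈ 3.0577; t = 3.0577 × 12.659 ≈ 38.706 hours.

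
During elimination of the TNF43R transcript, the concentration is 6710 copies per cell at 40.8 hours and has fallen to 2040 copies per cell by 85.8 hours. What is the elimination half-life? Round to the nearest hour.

Over Δt = 85.8 − 40.8 = 45 hours, the level fell by a factor of 6710/2040 ≈ 3.2892.
n = log₂(3.2892) ≈ 1.7177 half-lives, so t½ = 45/1.7177 ≈ 26.197 hours.

26 hours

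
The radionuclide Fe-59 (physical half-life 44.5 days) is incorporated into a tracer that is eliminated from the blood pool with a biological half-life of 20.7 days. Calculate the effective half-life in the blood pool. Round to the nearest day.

14 days

1/t_eff = 1/t_phys + 1/t_biol = 1/44.5 + 1/20.7 = 0.070781 per day.
t_eff = 44.5 × 20.7 / (44.5 + 20.7) ≈ 14.128 days.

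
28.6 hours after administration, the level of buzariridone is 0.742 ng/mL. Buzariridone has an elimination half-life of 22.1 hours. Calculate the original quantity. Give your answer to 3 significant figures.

1.82 ng/mL

Number of half-lives elapsed: n = 28.6/22.1 ≈ 1.2941.
A₀ = A × 2^n = 0.742 × 2^1.2941 = 0.742 × 2.4523 ≈ 1.8196 ng/mL.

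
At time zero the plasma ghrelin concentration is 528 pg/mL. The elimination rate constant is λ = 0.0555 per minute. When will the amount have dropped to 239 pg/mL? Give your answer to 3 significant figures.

14.3 minutes

t½ = ln 2 / λ = 0.69315 / 0.0555 ≈ 12.489 minutes.
Fraction remaining = 239/528 ≈ 0.45265.
n = log₂(528/239) = ln(2.2092)/ln 2 ≈ 1.1435 half-lives.
t = n × t½ = 1.1435 × 12.489 ≈ 14.282 minutes.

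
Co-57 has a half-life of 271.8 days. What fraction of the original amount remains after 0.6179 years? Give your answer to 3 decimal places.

0.563

0.6179 years = 225.534 days.
n = 225.534/271.8 ≈ 0.82978 half-lives.
Fraction remaining = (1/2)^0.82978 ≈ 0.56262.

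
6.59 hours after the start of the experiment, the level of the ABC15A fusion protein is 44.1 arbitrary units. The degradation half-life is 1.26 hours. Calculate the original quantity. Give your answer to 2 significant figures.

Number of half-lives elapsed: n = 6.59/1.26 ≈ 5.2302.
A₀ = A × 2^n = 44.1 × 2^5.2302 = 44.1 × 37.535 ≈ 1655.3 arbitrary units.

1700 arbitrary units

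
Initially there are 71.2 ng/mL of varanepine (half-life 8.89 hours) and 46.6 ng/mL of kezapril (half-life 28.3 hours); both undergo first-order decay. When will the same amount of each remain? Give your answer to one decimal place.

Set 71.2·(1/2)^(t/8.89) = 46.6·(1/2)^(t/28.3).
Taking log₂: log₂(71.2/46.6) = t·(1/8.89 − 1/28.3).
log₂(1.5279) = 0.61155; 1/8.89 − 1/28.3 = 0.07715.
t = 0.61155 / 0.07715 ≈ 7.9267 hours.

7.9 hours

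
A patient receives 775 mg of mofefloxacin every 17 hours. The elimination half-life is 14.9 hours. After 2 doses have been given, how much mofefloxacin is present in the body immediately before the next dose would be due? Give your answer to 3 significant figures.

The 2 doses were given 34, 17 hours ago.
Total = 775·(1/2)^(34/14.9) + 775·(1/2)^(17/14.9)
      = 159.36 + 351.43 ≈ 510.8 mg.

511 mg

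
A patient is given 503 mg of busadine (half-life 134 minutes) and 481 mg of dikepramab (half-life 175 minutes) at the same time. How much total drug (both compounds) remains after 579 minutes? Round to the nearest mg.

busadine: 503 × (1/2)^(579/134) = 503 × (1/2)^4.3209 ≈ 25.168 mg.
dikepramab: 481 × (1/2)^(579/175) = 481 × (1/2)^3.3086 ≈ 48.547 mg.
Total = 25.168 + 48.547 ≈ 73.715 mg.

74 mg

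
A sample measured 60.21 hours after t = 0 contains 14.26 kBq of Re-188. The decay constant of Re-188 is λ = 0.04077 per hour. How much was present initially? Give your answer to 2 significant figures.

170 kBq

t½ = ln 2 / λ = 0.69315 / 0.04077 ≈ 17.001 hours.
Number of half-lives elapsed: n = 60.21/17.001 ≈ 3.5415.
A₀ = A × 2^n = 14.26 × 2^3.5415 = 14.26 × 11.644 ≈ 166.04 kBq.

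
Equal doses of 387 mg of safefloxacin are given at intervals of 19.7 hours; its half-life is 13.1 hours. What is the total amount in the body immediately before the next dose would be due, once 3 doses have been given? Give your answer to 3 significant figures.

202 mg

The 3 doses were given 59.1, 39.4, 19.7 hours ago.
Total = 387·(1/2)^(59.1/13.1) + 387·(1/2)^(39.4/13.1) + 387·(1/2)^(19.7/13.1)
      = 16.968 + 48.12 + 136.46 ≈ 201.55 mg.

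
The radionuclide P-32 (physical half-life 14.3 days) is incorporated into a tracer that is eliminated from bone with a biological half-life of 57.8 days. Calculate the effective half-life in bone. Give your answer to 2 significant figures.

1/t_eff = 1/t_phys + 1/t_biol = 1/14.3 + 1/57.8 = 0.087231 per day.
t_eff = 14.3 × 57.8 / (14.3 + 57.8) ≈ 11.464 days.

11 days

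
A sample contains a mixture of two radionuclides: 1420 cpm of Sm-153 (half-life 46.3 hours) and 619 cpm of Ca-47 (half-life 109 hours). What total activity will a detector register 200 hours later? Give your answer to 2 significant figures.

Sm-153: 1420 × (1/2)^(200/46.3) = 1420 × (1/2)^4.3197 ≈ 71.112 cpm.
Ca-47: 619 × (1/2)^(200/109) = 619 × (1/2)^1.8349 ≈ 173.52 cpm.
Total = 71.112 + 173.52 ≈ 244.63 cpm.

240 cpm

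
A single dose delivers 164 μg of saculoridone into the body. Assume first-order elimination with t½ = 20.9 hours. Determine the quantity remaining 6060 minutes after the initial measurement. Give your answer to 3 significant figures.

Convert the elapsed time: 6060 minutes = 101 hours.
Number of half-lives: n = 101/20.9 ≈ 4.8325.
Remaining = 164 × (1/2)^4.8325 = 164 × 0.035096 ≈ 5.7558 μg.

5.76 μg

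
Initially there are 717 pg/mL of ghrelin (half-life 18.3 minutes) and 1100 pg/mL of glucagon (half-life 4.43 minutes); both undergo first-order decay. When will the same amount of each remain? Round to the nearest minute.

4 minutes

Set 717·(1/2)^(t/18.3) = 1100·(1/2)^(t/4.43).
Taking log₂: log₂(717/1100) = t·(1/18.3 − 1/4.43).
log₂(0.65182) = -0.61746; 1/18.3 − 1/4.43 = -0.17109.
t = -0.61746 / -0.17109 ≈ 3.609 minutes.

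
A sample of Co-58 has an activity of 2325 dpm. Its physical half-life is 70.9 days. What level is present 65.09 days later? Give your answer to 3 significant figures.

Number of half-lives: n = 65.09/70.9 ≈ 0.91805.
Remaining = 2325 × (1/2)^0.91805 = 2325 × 0.52922 ≈ 1230.4 dpm.

1230 dpm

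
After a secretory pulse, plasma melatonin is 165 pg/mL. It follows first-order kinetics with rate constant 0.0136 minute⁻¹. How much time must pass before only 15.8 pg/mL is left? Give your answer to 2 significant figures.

170 minutes

t½ = ln 2 / k = 0.69315 / 0.0136 ≈ 50.967 minutes.
Fraction remaining = 15.8/165 ≈ 0.095758.
n = log₂(165/15.8) = ln(10.443)/ln 2 ≈ 3.3845 half-lives.
t = n × t½ = 3.3845 × 50.967 ≈ 172.5 minutes.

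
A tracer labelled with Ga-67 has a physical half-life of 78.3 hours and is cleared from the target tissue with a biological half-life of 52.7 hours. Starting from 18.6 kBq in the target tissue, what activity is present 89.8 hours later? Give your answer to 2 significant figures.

2.6 kBq

1/t_eff = 1/t_phys + 1/t_biol = 1/78.3 + 1/52.7 = 0.031747 per hour.
t_eff = 78.3 × 52.7 / (78.3 + 52.7) ≈ 31.499 hours.
Remaining = 18.6 × (1/2)^(89.8/31.499) = 18.6 × (1/2)^2.8509 ≈ 2.5782 kBq.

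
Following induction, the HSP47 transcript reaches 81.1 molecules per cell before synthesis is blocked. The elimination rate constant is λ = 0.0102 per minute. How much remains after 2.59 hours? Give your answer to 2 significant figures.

t½ = ln 2 / λ = 0.69315 / 0.0102 ≈ 67.956 minutes.
Convert the elapsed time: 2.59 hours = 155.4 minutes.
Number of half-lives: n = 155.4/67.956 ≈ 2.2868.
Remaining = 81.1 × (1/2)^2.2868 = 81.1 × 0.20493 ≈ 16.62 molecules per cell.

17 molecules per cell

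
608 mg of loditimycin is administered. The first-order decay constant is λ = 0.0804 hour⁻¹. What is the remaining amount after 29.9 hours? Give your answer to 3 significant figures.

54.9 mg

t½ = ln 2 / λ = 0.69315 / 0.0804 ≈ 8.6212 hours.
Number of half-lives: n = 29.9/8.6212 ≈ 3.4682.
Remaining = 608 × (1/2)^3.4682 = 608 × 0.090359 ≈ 54.939 mg.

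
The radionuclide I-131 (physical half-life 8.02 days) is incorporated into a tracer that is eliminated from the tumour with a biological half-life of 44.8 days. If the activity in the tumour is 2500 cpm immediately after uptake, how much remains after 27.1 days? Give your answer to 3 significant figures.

158 cpm

1/t_eff = 1/t_phys + 1/t_biol = 1/8.02 + 1/44.8 = 0.14701 per day.
t_eff = 8.02 × 44.8 / (8.02 + 44.8) ≈ 6.8023 days.
Remaining = 2500 × (1/2)^(27.1/6.8023) = 2500 × (1/2)^3.984 ≈ 158 cpm.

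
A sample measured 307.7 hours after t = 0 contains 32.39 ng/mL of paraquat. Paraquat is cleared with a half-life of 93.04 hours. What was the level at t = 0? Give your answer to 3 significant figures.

Number of half-lives elapsed: n = 307.7/93.04 ≈ 3.3072.
A₀ = A × 2^n = 32.39 × 2^3.3072 = 32.39 × 9.8983 ≈ 320.61 ng/mL.

321 ng/mL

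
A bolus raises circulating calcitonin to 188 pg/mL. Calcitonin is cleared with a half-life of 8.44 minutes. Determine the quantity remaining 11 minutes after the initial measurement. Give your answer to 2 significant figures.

Number of half-lives: n = 11/8.44 ≈ 1.3033.
Remaining = 188 × (1/2)^1.3033 = 188 × 0.40519 ≈ 76.176 pg/mL.

76 pg/mL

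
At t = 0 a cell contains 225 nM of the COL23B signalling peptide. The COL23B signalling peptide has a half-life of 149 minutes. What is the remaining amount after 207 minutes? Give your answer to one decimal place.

Number of half-lives: n = 207/149 ≈ 1.3893.
Remaining = 225 × (1/2)^1.3893 = 225 × 0.38176 ≈ 85.896 nM.

85.9 nM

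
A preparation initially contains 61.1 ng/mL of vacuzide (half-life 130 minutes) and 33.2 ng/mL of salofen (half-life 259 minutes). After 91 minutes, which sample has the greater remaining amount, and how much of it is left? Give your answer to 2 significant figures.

vacuzide, 38 ng/mL

vacuzide: 61.1 × (1/2)^0.7 ≈ 37.611 ng/mL.
salofen: 33.2 × (1/2)^0.35135 ≈ 26.024 ng/mL.
Vacuzide has more remaining, at ≈ 37.611 ng/mL.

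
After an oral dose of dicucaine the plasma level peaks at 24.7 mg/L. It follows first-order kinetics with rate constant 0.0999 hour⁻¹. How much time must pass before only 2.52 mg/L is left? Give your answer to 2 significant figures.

t½ = ln 2 / k = 0.69315 / 0.0999 ≈ 6.9384 hours.
Fraction remaining = 2.52/24.7 ≈ 0.10202.
n = log₂(24.7/2.52) = ln(9.8016)/ln 2 ≈ 3.293 half-lives.
t = n × t½ = 3.293 × 6.9384 ≈ 22.848 hours.

23 hours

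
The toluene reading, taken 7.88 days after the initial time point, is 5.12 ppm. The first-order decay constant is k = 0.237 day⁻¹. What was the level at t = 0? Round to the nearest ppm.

t½ = ln 2 / k = 0.69315 / 0.237 ≈ 2.9247 days.
Number of half-lives elapsed: n = 7.88/2.9247 ≈ 2.6943.
A₀ = A × 2^n = 5.12 × 2^2.6943 = 5.12 × 6.4725 ≈ 33.139 ppm.

33 ppm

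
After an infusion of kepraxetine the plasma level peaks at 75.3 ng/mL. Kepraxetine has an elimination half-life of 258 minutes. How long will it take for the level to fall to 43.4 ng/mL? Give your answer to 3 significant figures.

Fraction remaining = 43.4/75.3 ≈ 0.57636.
n = log₂(75.3/43.4) = ln(1.735)/ln 2 ≈ 0.79495 half-lives.
t = n × t½ = 0.79495 × 258 ≈ 205.1 minutes.

205 minutes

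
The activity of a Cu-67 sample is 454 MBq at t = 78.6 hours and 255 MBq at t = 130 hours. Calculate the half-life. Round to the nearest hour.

Over Δt = 130 − 78.6 = 51.4 hours, the level fell by a factor of 454/255 ≈ 1.7804.
n = log₂(1.7804) ≈ 0.8322 half-lives, so t½ = 51.4/0.8322 ≈ 61.764 hours.

62 hours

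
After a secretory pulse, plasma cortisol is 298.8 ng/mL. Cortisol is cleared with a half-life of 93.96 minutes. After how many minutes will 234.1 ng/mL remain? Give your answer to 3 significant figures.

Fraction remaining = 234.1/298.8 ≈ 0.78347.
n = log₂(298.8/234.1) = ln(1.2764)/ln 2 ≈ 0.35206 half-lives.
t = n × t½ = 0.35206 × 93.96 ≈ 33.079 minutes.

33.1 minutes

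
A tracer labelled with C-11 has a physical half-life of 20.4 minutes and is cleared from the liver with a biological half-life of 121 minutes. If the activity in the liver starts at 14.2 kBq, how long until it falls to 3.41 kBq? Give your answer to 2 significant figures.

36 minutes

1/t_eff = 1/t_phys + 1/t_biol = 1/20.4 + 1/121 = 0.057284 per minute.
t_eff = 20.4 × 121 / (20.4 + 121) ≈ 17.457 minutes.
n = log₂(14.2/3.41) ≈ 2.058; t = 2.058 × 17.457 ≈ 35.927 minutes.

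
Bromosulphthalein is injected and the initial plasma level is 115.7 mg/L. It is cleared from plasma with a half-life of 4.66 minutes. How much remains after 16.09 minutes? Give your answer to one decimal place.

Number of half-lives: n = 16.09/4.66 ≈ 3.4528.
Remaining = 115.7 × (1/2)^3.4528 = 115.7 × 0.091329 ≈ 10.567 mg/L.

10.6 mg/L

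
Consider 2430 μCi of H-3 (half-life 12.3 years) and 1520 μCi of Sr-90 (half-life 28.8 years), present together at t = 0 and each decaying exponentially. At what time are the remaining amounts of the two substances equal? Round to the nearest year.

15 years

Set 2430·(1/2)^(t/12.3) = 1520·(1/2)^(t/28.8).
Taking log₂: log₂(2430/1520) = t·(1/12.3 − 1/28.8).
log₂(1.5987) = 0.67688; 1/12.3 − 1/28.8 = 0.046579.
t = 0.67688 / 0.046579 ≈ 14.532 years.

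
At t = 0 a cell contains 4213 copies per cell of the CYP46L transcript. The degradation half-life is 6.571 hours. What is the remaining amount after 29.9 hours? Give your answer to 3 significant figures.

Number of half-lives: n = 29.9/6.571 ≈ 4.5503.
Remaining = 4213 × (1/2)^4.5503 = 4213 × 0.04268 ≈ 179.81 copies per cell.

180 copies per cell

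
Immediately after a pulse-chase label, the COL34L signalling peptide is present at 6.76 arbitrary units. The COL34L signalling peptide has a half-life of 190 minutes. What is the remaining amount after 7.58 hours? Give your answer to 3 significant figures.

1.29 arbitrary units

Convert the elapsed time: 7.58 hours = 454.8 minutes.
Number of half-lives: n = 454.8/190 ≈ 2.3937.
Remaining = 6.76 × (1/2)^2.3937 = 6.76 × 0.1903 ≈ 1.2864 arbitrary units.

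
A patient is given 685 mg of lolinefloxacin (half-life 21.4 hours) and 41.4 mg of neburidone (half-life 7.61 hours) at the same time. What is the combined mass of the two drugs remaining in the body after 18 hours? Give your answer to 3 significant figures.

lolinefloxacin: 685 × (1/2)^(18/21.4) = 685 × (1/2)^0.84112 ≈ 382.37 mg.
neburidone: 41.4 × (1/2)^(18/7.61) = 41.4 × (1/2)^2.3653 ≈ 8.0347 mg.
Total = 382.37 + 8.0347 ≈ 390.41 mg.

390 mg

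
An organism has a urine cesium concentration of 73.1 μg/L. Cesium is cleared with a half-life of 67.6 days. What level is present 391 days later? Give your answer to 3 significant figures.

1.33 μg/L

Number of half-lives: n = 391/67.6 ≈ 5.784.
Remaining = 73.1 × (1/2)^5.784 = 73.1 × 0.018148 ≈ 1.3266 μg/L.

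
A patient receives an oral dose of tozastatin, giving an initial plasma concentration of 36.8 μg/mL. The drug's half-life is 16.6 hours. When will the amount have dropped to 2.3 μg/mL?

66.4 hours

2.3/36.8 = 1/16, so 4 half-lives have elapsed.
t = 4 × 16.6 = 66.4 hours.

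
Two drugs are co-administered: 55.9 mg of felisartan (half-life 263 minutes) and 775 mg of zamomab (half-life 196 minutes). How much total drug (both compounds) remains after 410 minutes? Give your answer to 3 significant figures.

201 mg

felisartan: 55.9 × (1/2)^(410/263) = 55.9 × (1/2)^1.5589 ≈ 18.973 mg.
zamomab: 775 × (1/2)^(410/196) = 775 × (1/2)^2.0918 ≈ 181.8 mg.
Total = 18.973 + 181.8 ≈ 200.77 mg.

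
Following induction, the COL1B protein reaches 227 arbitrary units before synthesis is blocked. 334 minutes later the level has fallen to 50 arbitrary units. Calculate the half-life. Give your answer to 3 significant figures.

A/A₀ = 50/227 ≈ 0.22026.
n = log₂(4.54) ≈ 2.1827 half-lives elapsed in 334 minutes.
t½ = 334/2.1827 ≈ 153.02 minutes.

153 minutes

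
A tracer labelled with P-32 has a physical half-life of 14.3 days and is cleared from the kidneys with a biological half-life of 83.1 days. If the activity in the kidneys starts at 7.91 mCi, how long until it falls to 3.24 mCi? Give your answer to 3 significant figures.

15.7 days

1/t_eff = 1/t_phys + 1/t_biol = 1/14.3 + 1/83.1 = 0.081964 per day.
t_eff = 14.3 × 83.1 / (14.3 + 83.1) ≈ 12.201 days.
n = log₂(7.91/3.24) ≈ 1.2877; t = 1.2877 × 12.201 ≈ 15.71 days.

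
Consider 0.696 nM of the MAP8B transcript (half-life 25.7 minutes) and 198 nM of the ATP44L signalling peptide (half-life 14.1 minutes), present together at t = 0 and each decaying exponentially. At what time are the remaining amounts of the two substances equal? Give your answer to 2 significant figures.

250 minutes

Set 0.696·(1/2)^(t/25.7) = 198·(1/2)^(t/14.1).
Taking log₂: log₂(0.696/198) = t·(1/25.7 − 1/14.1).
log₂(0.0035152) = -8.1522; 1/25.7 − 1/14.1 = -0.032011.
t = -8.1522 / -0.032011 ≈ 254.66 minutes.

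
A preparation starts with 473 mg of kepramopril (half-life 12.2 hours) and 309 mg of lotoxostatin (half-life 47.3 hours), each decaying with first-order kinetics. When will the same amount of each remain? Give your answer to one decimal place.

10.1 hours

Set 473·(1/2)^(t/12.2) = 309·(1/2)^(t/47.3).
Taking log₂: log₂(473/309) = t·(1/12.2 − 1/47.3).
log₂(1.5307) = 0.61423; 1/12.2 − 1/47.3 = 0.060826.
t = 0.61423 / 0.060826 ≈ 10.098 hours.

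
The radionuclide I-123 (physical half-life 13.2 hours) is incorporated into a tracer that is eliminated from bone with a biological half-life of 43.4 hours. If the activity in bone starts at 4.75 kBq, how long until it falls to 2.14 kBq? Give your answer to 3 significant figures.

1/t_eff = 1/t_phys + 1/t_biol = 1/13.2 + 1/43.4 = 0.098799 per hour.
t_eff = 13.2 × 43.4 / (13.2 + 43.4) ≈ 10.122 hours.
n = log₂(4.75/2.14) ≈ 1.1503; t = 1.1503 × 10.122 ≈ 11.643 hours.

11.6 hours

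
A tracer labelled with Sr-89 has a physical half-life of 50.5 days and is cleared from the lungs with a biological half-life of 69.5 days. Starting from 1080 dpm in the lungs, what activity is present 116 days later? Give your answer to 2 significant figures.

1/t_eff = 1/t_phys + 1/t_biol = 1/50.5 + 1/69.5 = 0.03419 per day.
t_eff = 50.5 × 69.5 / (50.5 + 69.5) ≈ 29.248 days.
Remaining = 1080 × (1/2)^(116/29.248) = 1080 × (1/2)^3.9661 ≈ 69.105 dpm.

69 dpm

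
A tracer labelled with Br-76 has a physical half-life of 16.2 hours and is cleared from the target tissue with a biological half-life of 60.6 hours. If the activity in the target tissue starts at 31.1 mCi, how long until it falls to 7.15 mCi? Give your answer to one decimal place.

1/t_eff = 1/t_phys + 1/t_biol = 1/16.2 + 1/60.6 = 0.07823 per hour.
t_eff = 16.2 × 60.6 / (16.2 + 60.6) ≈ 12.783 hours.
n = log₂(31.1/7.15) ≈ 2.1209; t = 2.1209 × 12.783 ≈ 27.111 hours.

27.1 hours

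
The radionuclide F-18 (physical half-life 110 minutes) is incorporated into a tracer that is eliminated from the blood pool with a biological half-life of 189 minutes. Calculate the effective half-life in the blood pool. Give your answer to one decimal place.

1/t_eff = 1/t_phys + 1/t_biol = 1/110 + 1/189 = 0.014382 per minute.
t_eff = 110 × 189 / (110 + 189) ≈ 69.532 minutes.

69.5 minutes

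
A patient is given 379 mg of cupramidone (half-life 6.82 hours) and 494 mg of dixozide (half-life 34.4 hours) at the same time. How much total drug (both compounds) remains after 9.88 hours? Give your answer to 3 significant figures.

544 mg

cupramidone: 379 × (1/2)^(9.88/6.82) = 379 × (1/2)^1.4487 ≈ 138.85 mg.
dixozide: 494 × (1/2)^(9.88/34.4) = 494 × (1/2)^0.28721 ≈ 404.83 mg.
Total = 138.85 + 404.83 ≈ 543.68 mg.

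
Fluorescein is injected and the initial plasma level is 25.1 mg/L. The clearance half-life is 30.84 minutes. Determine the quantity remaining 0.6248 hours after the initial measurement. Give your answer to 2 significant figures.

Convert the elapsed time: 0.6248 hours = 37.488 minutes.
Number of half-lives: n = 37.488/30.84 ≈ 1.2156.
Remaining = 25.1 × (1/2)^1.2156 = 25.1 × 0.4306 ≈ 10.808 mg/L.

11 mg/L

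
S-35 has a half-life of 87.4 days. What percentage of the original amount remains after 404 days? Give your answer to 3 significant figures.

4.06%

n = 404/87.4 ≈ 4.6224 half-lives.
Fraction remaining = (1/2)^4.6224 ≈ 0.040599, i.e. 4.0599%.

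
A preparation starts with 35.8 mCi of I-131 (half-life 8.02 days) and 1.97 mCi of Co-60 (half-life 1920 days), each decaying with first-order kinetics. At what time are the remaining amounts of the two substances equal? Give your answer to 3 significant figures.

33.7 days

Set 35.8·(1/2)^(t/8.02) = 1.97·(1/2)^(t/1920).
Taking log₂: log₂(35.8/1.97) = t·(1/8.02 − 1/1920).
log₂(18.173) = 4.1837; 1/8.02 − 1/1920 = 0.12417.
t = 4.1837 / 0.12417 ≈ 33.694 days.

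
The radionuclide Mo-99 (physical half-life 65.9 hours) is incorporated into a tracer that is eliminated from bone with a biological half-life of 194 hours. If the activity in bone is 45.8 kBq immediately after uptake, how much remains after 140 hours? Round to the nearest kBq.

1/t_eff = 1/t_phys + 1/t_biol = 1/65.9 + 1/194 = 0.020329 per hour.
t_eff = 65.9 × 194 / (65.9 + 194) ≈ 49.19 hours.
Remaining = 45.8 × (1/2)^(140/49.19) = 45.8 × (1/2)^2.8461 ≈ 6.3696 kBq.

6 kBq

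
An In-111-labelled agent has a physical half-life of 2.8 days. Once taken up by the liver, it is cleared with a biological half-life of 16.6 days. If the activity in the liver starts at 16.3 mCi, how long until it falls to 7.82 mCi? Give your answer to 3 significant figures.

1/t_eff = 1/t_phys + 1/t_biol = 1/2.8 + 1/16.6 = 0.41738 per day.
t_eff = 2.8 × 16.6 / (2.8 + 16.6) ≈ 2.3959 days.
n = log₂(16.3/7.82) ≈ 1.0596; t = 1.0596 × 2.3959 ≈ 2.5387 days.

2.54 days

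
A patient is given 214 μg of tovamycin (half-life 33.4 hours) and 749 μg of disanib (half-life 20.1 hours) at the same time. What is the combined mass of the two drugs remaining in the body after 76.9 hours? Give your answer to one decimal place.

tovamycin: 214 × (1/2)^(76.9/33.4) = 214 × (1/2)^2.3024 ≈ 43.383 μg.
disanib: 749 × (1/2)^(76.9/20.1) = 749 × (1/2)^3.8259 ≈ 52.818 μg.
Total = 43.383 + 52.818 ≈ 96.201 μg.

96.2 μg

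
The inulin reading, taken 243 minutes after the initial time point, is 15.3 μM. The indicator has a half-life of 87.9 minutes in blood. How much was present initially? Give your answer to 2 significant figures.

Number of half-lives elapsed: n = 243/87.9 ≈ 2.7645.
A₀ = A × 2^n = 15.3 × 2^2.7645 = 15.3 × 6.7951 ≈ 103.97 μM.

100 μM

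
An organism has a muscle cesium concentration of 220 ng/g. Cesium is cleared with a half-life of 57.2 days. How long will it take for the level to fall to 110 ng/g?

110/220 = 1/2, so 1 half-life has elapsed.
t = 1 × 57.2 = 57.2 days.

57.2 days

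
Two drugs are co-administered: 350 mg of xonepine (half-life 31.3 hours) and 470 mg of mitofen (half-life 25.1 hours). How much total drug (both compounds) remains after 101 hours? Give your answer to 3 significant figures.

xonepine: 350 × (1/2)^(101/31.3) = 350 × (1/2)^3.2268 ≈ 37.385 mg.
mitofen: 470 × (1/2)^(101/25.1) = 470 × (1/2)^4.0239 ≈ 28.892 mg.
Total = 37.385 + 28.892 ≈ 66.277 mg.

66.3 mg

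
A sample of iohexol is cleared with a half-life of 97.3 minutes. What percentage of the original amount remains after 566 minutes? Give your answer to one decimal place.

n = 566/97.3 ≈ 5.8171 half-lives.
Fraction remaining = (1/2)^5.8171 ≈ 0.017737, i.e. 1.7737%.

1.8%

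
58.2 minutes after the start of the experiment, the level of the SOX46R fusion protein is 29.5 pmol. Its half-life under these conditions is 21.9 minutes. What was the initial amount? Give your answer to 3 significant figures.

186 pmol

Number of half-lives elapsed: n = 58.2/21.9 ≈ 2.6575.
A₀ = A × 2^n = 29.5 × 2^2.6575 = 29.5 × 6.3095 ≈ 186.13 pmol.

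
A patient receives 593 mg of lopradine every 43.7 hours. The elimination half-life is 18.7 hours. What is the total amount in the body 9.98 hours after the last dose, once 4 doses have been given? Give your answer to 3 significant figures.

The 4 doses were given 141.08, 97.38, 53.68, 9.98 hours ago.
Total = 593·(1/2)^(141.08/18.7) + 593·(1/2)^(97.38/18.7) + 593·(1/2)^(53.68/18.7) + 593·(1/2)^(9.98/18.7)
      = 3.1766 + 16.049 + 81.081 + 409.64 ≈ 509.94 mg.

510 mg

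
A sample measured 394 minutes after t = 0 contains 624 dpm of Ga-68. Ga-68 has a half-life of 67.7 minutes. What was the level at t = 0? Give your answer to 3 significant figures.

35200 dpm

Number of half-lives elapsed: n = 394/67.7 ≈ 5.8198.
A₀ = A × 2^n = 624 × 2^5.8198 = 624 × 56.485 ≈ 35247 dpm.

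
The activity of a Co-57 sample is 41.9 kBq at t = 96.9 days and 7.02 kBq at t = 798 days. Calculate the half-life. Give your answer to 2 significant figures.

270 days

Over Δt = 798 − 96.9 = 701.1 days, the level fell by a factor of 41.9/7.02 ≈ 5.9687.
n = log₂(5.9687) ≈ 2.5774 half-lives, so t½ = 701.1/2.5774 ≈ 272.02 days.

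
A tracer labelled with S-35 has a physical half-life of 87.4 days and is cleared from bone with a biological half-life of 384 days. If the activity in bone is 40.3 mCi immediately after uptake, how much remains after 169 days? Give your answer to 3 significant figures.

7.78 mCi

1/t_eff = 1/t_phys + 1/t_biol = 1/87.4 + 1/384 = 0.014046 per day.
t_eff = 87.4 × 384 / (87.4 + 384) ≈ 71.196 days.
Remaining = 40.3 × (1/2)^(169/71.196) = 40.3 × (1/2)^2.3737 ≈ 7.7757 mCi.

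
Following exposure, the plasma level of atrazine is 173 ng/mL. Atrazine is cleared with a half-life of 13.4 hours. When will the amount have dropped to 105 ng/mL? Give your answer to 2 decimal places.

Fraction remaining = 105/173 ≈ 0.60694.
n = log₂(173/105) = ln(1.6476)/ln 2 ≈ 0.72038 half-lives.
t = n × t½ = 0.72038 × 13.4 ≈ 9.6531 hours.

9.65 hours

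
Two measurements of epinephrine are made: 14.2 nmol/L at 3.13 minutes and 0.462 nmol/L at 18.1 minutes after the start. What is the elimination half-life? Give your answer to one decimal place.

Over Δt = 18.1 − 3.13 = 14.97 minutes, the level fell by a factor of 14.2/0.462 ≈ 30.736.
n = log₂(30.736) ≈ 4.9419 half-lives, so t½ = 14.97/4.9419 ≈ 3.0292 minutes.

3.0 minutes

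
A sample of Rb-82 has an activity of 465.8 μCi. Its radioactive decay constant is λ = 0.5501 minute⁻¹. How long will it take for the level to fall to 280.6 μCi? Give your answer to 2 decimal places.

0.92 minutes

t½ = ln 2 / λ = 0.69315 / 0.5501 ≈ 1.26 minutes.
Fraction remaining = 280.6/465.8 ≈ 0.6024.
n = log₂(465.8/280.6) = ln(1.66)/ln 2 ≈ 0.7312 half-lives.
t = n × t½ = 0.7312 × 1.26 ≈ 0.92133 minutes.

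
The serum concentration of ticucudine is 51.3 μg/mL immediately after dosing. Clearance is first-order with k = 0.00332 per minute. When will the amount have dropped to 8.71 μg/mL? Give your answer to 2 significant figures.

530 minutes

t½ = ln 2 / k = 0.69315 / 0.00332 ≈ 208.78 minutes.
Fraction remaining = 8.71/51.3 ≈ 0.16979.
n = log₂(51.3/8.71) = ln(5.8898)/ln 2 ≈ 2.5582 half-lives.
t = n × t½ = 2.5582 × 208.78 ≈ 534.1 minutes.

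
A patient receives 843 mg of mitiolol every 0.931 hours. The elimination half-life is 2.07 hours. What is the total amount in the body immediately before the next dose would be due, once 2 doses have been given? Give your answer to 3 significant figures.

1070 mg

The 2 doses were given 1.862, 0.931 hours ago.
Total = 843·(1/2)^(1.862/2.07) + 843·(1/2)^(0.931/2.07)
      = 451.9 + 617.22 ≈ 1069.1 mg.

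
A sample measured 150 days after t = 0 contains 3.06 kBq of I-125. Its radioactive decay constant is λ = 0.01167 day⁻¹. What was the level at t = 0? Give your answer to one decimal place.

t½ = ln 2 / λ = 0.69315 / 0.01167 ≈ 59.396 days.
Number of half-lives elapsed: n = 150/59.396 ≈ 2.5254.
A₀ = A × 2^n = 3.06 × 2^2.5254 = 3.06 × 5.7575 ≈ 17.618 kBq.

17.6 kBq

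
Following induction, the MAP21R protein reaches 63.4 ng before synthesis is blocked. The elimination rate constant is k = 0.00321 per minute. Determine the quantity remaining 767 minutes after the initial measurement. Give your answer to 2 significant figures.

t½ = ln 2 / k = 0.69315 / 0.00321 ≈ 215.93 minutes.
Number of half-lives: n = 767/215.93 ≈ 3.552.
Remaining = 63.4 × (1/2)^3.552 = 63.4 × 0.085258 ≈ 5.4054 ng.

5.4 ng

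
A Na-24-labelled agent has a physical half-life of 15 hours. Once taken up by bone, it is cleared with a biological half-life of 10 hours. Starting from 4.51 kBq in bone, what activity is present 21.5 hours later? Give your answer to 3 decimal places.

0.376 kBq

1/t_eff = 1/t_phys + 1/t_biol = 1/15 + 1/10 = 0.16667 per hour.
t_eff = 15 × 10 / (15 + 10) ≈ 6 hours.
Remaining = 4.51 × (1/2)^(21.5/6) = 4.51 × (1/2)^3.5833 ≈ 0.37626 kBq.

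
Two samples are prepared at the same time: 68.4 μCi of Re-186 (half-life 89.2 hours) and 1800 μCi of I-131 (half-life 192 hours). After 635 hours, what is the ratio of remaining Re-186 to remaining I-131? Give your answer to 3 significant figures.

Re-186: 68.4 × (1/2)^(635/89.2) = 68.4 × (1/2)^7.1188 ≈ 0.49212 μCi.
I-131: 1800 × (1/2)^(635/192) = 1800 × (1/2)^3.3073 ≈ 181.84 μCi.
Ratio ≈ 0.49212 / 181.84 ≈ 0.0027064.

0.00271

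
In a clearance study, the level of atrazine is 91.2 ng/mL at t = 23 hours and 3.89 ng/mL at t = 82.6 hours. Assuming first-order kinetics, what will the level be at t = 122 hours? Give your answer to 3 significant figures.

Over Δt = 82.6 − 23 = 59.6 hours, the level fell by a factor of 91.2/3.89 ≈ 23.445.
n = log₂(23.445) ≈ 4.5512 half-lives, so t½ = 59.6/4.5512 ≈ 13.095 hours.
From t = 82.6 to t = 122: 3.89 × (1/2)^((122−82.6)/13.095) ≈ 0.48334 ng/mL.

0.483 ng/mL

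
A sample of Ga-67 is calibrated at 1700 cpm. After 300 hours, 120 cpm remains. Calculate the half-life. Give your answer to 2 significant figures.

A/A₀ = 120/1700 ≈ 0.070588.
n = log₂(14.167) ≈ 3.8244 half-lives elapsed in 300 hours.
t½ = 300/3.8244 ≈ 78.443 hours.

78 hours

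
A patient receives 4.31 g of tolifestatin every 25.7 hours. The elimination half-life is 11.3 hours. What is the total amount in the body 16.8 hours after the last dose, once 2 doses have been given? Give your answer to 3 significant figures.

1.86 g

The 2 doses were given 42.5, 16.8 hours ago.
Total = 4.31·(1/2)^(42.5/11.3) + 4.31·(1/2)^(16.8/11.3)
      = 0.3179 + 1.5379 ≈ 1.8558 g.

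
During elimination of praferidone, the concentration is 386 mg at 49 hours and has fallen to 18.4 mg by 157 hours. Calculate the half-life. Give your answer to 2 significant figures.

Over Δt = 157 − 49 = 108 hours, the level fell by a factor of 386/18.4 ≈ 20.978.
n = log₂(20.978) ≈ 4.3908 half-lives, so t½ = 108/4.3908 ≈ 24.597 hours.

25 hours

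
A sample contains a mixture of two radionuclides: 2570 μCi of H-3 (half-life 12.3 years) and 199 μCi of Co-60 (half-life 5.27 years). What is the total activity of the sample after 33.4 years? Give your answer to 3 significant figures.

H-3: 2570 × (1/2)^(33.4/12.3) = 2570 × (1/2)^2.7154 ≈ 391.29 μCi.
Co-60: 199 × (1/2)^(33.4/5.27) = 199 × (1/2)^6.3378 ≈ 2.4604 μCi.
Total = 391.29 + 2.4604 ≈ 393.75 μCi.

394 μCi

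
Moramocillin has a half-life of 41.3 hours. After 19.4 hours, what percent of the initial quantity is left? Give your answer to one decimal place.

n = 19.4/41.3 ≈ 0.46973 half-lives.
Fraction remaining = (1/2)^0.46973 ≈ 0.7221, i.e. 72.21%.

72.2%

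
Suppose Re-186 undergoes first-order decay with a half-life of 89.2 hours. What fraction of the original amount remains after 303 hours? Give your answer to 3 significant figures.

n = 303/89.2 ≈ 3.3969 half-lives.
Fraction remaining = (1/2)^3.3969 ≈ 0.094939.

0.0949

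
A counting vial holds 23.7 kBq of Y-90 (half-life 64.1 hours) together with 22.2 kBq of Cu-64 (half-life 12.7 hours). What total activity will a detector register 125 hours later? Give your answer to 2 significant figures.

Y-90: 23.7 × (1/2)^(125/64.1) = 23.7 × (1/2)^1.9501 ≈ 6.1336 kBq.
Cu-64: 22.2 × (1/2)^(125/12.7) = 22.2 × (1/2)^9.8425 ≈ 0.02418 kBq.
Total = 6.1336 + 0.02418 ≈ 6.1578 kBq.

6.2 kBq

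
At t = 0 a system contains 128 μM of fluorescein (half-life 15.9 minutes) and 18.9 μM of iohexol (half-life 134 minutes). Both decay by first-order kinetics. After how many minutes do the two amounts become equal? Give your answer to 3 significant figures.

49.8 minutes

Set 128·(1/2)^(t/15.9) = 18.9·(1/2)^(t/134).
Taking log₂: log₂(128/18.9) = t·(1/15.9 − 1/134).
log₂(6.7725) = 2.7597; 1/15.9 − 1/134 = 0.05543.
t = 2.7597 / 0.05543 ≈ 49.787 minutes.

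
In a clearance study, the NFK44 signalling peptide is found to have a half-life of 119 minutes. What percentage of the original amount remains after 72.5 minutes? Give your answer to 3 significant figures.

n = 72.5/119 ≈ 0.60924 half-lives.
Fraction remaining = (1/2)^0.60924 ≈ 0.65554, i.e. 65.554%.

65.6%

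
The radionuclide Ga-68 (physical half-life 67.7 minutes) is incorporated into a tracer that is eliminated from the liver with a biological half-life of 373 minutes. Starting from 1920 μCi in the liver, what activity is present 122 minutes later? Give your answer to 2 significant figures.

1/t_eff = 1/t_phys + 1/t_biol = 1/67.7 + 1/373 = 0.017452 per minute.
t_eff = 67.7 × 373 / (67.7 + 373) ≈ 57.3 minutes.
Remaining = 1920 × (1/2)^(122/57.3) = 1920 × (1/2)^2.1291 ≈ 438.9 μCi.

440 μCi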